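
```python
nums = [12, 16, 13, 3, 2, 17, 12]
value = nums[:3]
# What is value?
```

nums has length 7. The slice nums[:3] selects indices [0, 1, 2] (0->12, 1->16, 2->13), giving [12, 16, 13].

[12, 16, 13]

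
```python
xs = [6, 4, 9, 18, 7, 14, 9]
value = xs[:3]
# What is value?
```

xs has length 7. The slice xs[:3] selects indices [0, 1, 2] (0->6, 1->4, 2->9), giving [6, 4, 9].

[6, 4, 9]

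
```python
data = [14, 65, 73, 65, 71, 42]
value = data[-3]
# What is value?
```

data has length 6. Negative index -3 maps to positive index 6 + (-3) = 3. data[3] = 65.

65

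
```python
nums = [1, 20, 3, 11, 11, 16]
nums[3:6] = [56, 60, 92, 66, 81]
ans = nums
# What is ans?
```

nums starts as [1, 20, 3, 11, 11, 16] (length 6). The slice nums[3:6] covers indices [3, 4, 5] with values [11, 11, 16]. Replacing that slice with [56, 60, 92, 66, 81] (different length) produces [1, 20, 3, 56, 60, 92, 66, 81].

[1, 20, 3, 56, 60, 92, 66, 81]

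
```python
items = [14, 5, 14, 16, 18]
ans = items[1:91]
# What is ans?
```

items has length 5. The slice items[1:91] selects indices [1, 2, 3, 4] (1->5, 2->14, 3->16, 4->18), giving [5, 14, 16, 18].

[5, 14, 16, 18]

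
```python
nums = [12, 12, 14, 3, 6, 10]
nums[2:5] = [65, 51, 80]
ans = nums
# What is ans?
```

nums starts as [12, 12, 14, 3, 6, 10] (length 6). The slice nums[2:5] covers indices [2, 3, 4] with values [14, 3, 6]. Replacing that slice with [65, 51, 80] (same length) produces [12, 12, 65, 51, 80, 10].

[12, 12, 65, 51, 80, 10]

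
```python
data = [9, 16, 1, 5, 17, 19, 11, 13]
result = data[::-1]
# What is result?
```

data has length 8. The slice data[::-1] selects indices [7, 6, 5, 4, 3, 2, 1, 0] (7->13, 6->11, 5->19, 4->17, 3->5, 2->1, 1->16, 0->9), giving [13, 11, 19, 17, 5, 1, 16, 9].

[13, 11, 19, 17, 5, 1, 16, 9]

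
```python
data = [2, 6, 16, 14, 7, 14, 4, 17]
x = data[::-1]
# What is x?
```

data has length 8. The slice data[::-1] selects indices [7, 6, 5, 4, 3, 2, 1, 0] (7->17, 6->4, 5->14, 4->7, 3->14, 2->16, 1->6, 0->2), giving [17, 4, 14, 7, 14, 16, 6, 2].

[17, 4, 14, 7, 14, 16, 6, 2]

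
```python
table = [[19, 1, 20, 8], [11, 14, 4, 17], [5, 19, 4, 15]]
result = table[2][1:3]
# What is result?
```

table[2] = [5, 19, 4, 15]. table[2] has length 4. The slice table[2][1:3] selects indices [1, 2] (1->19, 2->4), giving [19, 4].

[19, 4]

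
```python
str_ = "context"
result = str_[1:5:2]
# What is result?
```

str_ has length 7. The slice str_[1:5:2] selects indices [1, 3] (1->'o', 3->'t'), giving 'ot'.

'ot'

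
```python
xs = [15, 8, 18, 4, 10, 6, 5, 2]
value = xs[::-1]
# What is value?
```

xs has length 8. The slice xs[::-1] selects indices [7, 6, 5, 4, 3, 2, 1, 0] (7->2, 6->5, 5->6, 4->10, 3->4, 2->18, 1->8, 0->15), giving [2, 5, 6, 10, 4, 18, 8, 15].

[2, 5, 6, 10, 4, 18, 8, 15]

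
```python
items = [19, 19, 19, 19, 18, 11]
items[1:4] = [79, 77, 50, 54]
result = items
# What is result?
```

items starts as [19, 19, 19, 19, 18, 11] (length 6). The slice items[1:4] covers indices [1, 2, 3] with values [19, 19, 19]. Replacing that slice with [79, 77, 50, 54] (different length) produces [19, 79, 77, 50, 54, 18, 11].

[19, 79, 77, 50, 54, 18, 11]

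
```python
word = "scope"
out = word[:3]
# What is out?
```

word has length 5. The slice word[:3] selects indices [0, 1, 2] (0->'s', 1->'c', 2->'o'), giving 'sco'.

'sco'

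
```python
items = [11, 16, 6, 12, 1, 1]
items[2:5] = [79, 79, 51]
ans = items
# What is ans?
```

items starts as [11, 16, 6, 12, 1, 1] (length 6). The slice items[2:5] covers indices [2, 3, 4] with values [6, 12, 1]. Replacing that slice with [79, 79, 51] (same length) produces [11, 16, 79, 79, 51, 1].

[11, 16, 79, 79, 51, 1]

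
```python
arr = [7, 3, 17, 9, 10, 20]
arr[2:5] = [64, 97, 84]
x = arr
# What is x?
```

arr starts as [7, 3, 17, 9, 10, 20] (length 6). The slice arr[2:5] covers indices [2, 3, 4] with values [17, 9, 10]. Replacing that slice with [64, 97, 84] (same length) produces [7, 3, 64, 97, 84, 20].

[7, 3, 64, 97, 84, 20]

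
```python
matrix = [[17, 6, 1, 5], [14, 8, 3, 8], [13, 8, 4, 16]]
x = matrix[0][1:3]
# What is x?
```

matrix[0] = [17, 6, 1, 5]. matrix[0] has length 4. The slice matrix[0][1:3] selects indices [1, 2] (1->6, 2->1), giving [6, 1].

[6, 1]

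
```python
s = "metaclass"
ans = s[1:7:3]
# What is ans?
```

s has length 9. The slice s[1:7:3] selects indices [1, 4] (1->'e', 4->'c'), giving 'ec'.

'ec'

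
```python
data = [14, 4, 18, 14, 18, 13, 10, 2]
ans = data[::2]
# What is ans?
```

data has length 8. The slice data[::2] selects indices [0, 2, 4, 6] (0->14, 2->18, 4->18, 6->10), giving [14, 18, 18, 10].

[14, 18, 18, 10]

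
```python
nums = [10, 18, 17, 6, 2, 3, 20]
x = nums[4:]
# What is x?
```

nums has length 7. The slice nums[4:] selects indices [4, 5, 6] (4->2, 5->3, 6->20), giving [2, 3, 20].

[2, 3, 20]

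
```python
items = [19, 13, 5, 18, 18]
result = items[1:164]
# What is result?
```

items has length 5. The slice items[1:164] selects indices [1, 2, 3, 4] (1->13, 2->5, 3->18, 4->18), giving [13, 5, 18, 18].

[13, 5, 18, 18]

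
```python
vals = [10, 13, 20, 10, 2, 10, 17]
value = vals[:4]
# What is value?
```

vals has length 7. The slice vals[:4] selects indices [0, 1, 2, 3] (0->10, 1->13, 2->20, 3->10), giving [10, 13, 20, 10].

[10, 13, 20, 10]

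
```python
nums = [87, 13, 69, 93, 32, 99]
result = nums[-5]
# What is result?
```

nums has length 6. Negative index -5 maps to positive index 6 + (-5) = 1. nums[1] = 13.

13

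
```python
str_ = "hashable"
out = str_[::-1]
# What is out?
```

str_ has length 8. The slice str_[::-1] selects indices [7, 6, 5, 4, 3, 2, 1, 0] (7->'e', 6->'l', 5->'b', 4->'a', 3->'h', 2->'s', 1->'a', 0->'h'), giving 'elbahsah'.

'elbahsah'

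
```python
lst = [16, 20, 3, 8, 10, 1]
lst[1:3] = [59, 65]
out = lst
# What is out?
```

lst starts as [16, 20, 3, 8, 10, 1] (length 6). The slice lst[1:3] covers indices [1, 2] with values [20, 3]. Replacing that slice with [59, 65] (same length) produces [16, 59, 65, 8, 10, 1].

[16, 59, 65, 8, 10, 1]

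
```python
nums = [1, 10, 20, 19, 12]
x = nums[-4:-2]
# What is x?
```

nums has length 5. The slice nums[-4:-2] selects indices [1, 2] (1->10, 2->20), giving [10, 20].

[10, 20]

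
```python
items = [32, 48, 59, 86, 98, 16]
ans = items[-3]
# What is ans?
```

items has length 6. Negative index -3 maps to positive index 6 + (-3) = 3. items[3] = 86.

86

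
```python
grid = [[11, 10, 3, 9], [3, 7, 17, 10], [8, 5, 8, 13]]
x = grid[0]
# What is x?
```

grid has 3 rows. Row 0 is [11, 10, 3, 9].

[11, 10, 3, 9]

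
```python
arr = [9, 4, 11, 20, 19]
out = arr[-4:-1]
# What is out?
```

arr has length 5. The slice arr[-4:-1] selects indices [1, 2, 3] (1->4, 2->11, 3->20), giving [4, 11, 20].

[4, 11, 20]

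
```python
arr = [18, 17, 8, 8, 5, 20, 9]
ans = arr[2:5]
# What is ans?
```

arr has length 7. The slice arr[2:5] selects indices [2, 3, 4] (2->8, 3->8, 4->5), giving [8, 8, 5].

[8, 8, 5]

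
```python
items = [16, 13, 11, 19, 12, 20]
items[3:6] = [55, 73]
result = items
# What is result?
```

items starts as [16, 13, 11, 19, 12, 20] (length 6). The slice items[3:6] covers indices [3, 4, 5] with values [19, 12, 20]. Replacing that slice with [55, 73] (different length) produces [16, 13, 11, 55, 73].

[16, 13, 11, 55, 73]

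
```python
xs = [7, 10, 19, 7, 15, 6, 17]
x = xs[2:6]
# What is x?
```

xs has length 7. The slice xs[2:6] selects indices [2, 3, 4, 5] (2->19, 3->7, 4->15, 5->6), giving [19, 7, 15, 6].

[19, 7, 15, 6]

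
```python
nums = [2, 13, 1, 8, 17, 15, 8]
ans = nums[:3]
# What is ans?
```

nums has length 7. The slice nums[:3] selects indices [0, 1, 2] (0->2, 1->13, 2->1), giving [2, 13, 1].

[2, 13, 1]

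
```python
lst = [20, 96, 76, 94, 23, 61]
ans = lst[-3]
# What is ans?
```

lst has length 6. Negative index -3 maps to positive index 6 + (-3) = 3. lst[3] = 94.

94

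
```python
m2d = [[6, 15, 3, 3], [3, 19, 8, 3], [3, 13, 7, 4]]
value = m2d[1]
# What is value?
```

m2d has 3 rows. Row 1 is [3, 19, 8, 3].

[3, 19, 8, 3]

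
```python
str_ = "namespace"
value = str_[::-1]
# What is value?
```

str_ has length 9. The slice str_[::-1] selects indices [8, 7, 6, 5, 4, 3, 2, 1, 0] (8->'e', 7->'c', 6->'a', 5->'p', 4->'s', 3->'e', 2->'m', 1->'a', 0->'n'), giving 'ecapseman'.

'ecapseman'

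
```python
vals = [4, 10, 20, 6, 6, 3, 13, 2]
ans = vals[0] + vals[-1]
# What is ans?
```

vals has length 8. vals[0] = 4.
vals has length 8. Negative index -1 maps to positive index 8 + (-1) = 7. vals[7] = 2.
Sum: 4 + 2 = 6.

6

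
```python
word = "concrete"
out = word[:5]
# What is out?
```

word has length 8. The slice word[:5] selects indices [0, 1, 2, 3, 4] (0->'c', 1->'o', 2->'n', 3->'c', 4->'r'), giving 'concr'.

'concr'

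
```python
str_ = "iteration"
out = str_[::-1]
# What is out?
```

str_ has length 9. The slice str_[::-1] selects indices [8, 7, 6, 5, 4, 3, 2, 1, 0] (8->'n', 7->'o', 6->'i', 5->'t', 4->'a', 3->'r', 2->'e', 1->'t', 0->'i'), giving 'noitareti'.

'noitareti'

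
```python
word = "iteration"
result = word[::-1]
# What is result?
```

word has length 9. The slice word[::-1] selects indices [8, 7, 6, 5, 4, 3, 2, 1, 0] (8->'n', 7->'o', 6->'i', 5->'t', 4->'a', 3->'r', 2->'e', 1->'t', 0->'i'), giving 'noitareti'.

'noitareti'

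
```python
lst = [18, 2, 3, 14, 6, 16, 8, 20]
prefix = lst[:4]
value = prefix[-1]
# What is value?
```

lst has length 8. The slice lst[:4] selects indices [0, 1, 2, 3] (0->18, 1->2, 2->3, 3->14), giving [18, 2, 3, 14]. So prefix = [18, 2, 3, 14]. Then prefix[-1] = 14.

14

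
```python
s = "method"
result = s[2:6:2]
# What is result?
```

s has length 6. The slice s[2:6:2] selects indices [2, 4] (2->'t', 4->'o'), giving 'to'.

'to'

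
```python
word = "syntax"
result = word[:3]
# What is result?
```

word has length 6. The slice word[:3] selects indices [0, 1, 2] (0->'s', 1->'y', 2->'n'), giving 'syn'.

'syn'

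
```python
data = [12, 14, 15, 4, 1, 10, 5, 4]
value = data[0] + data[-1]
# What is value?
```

data has length 8. data[0] = 12.
data has length 8. Negative index -1 maps to positive index 8 + (-1) = 7. data[7] = 4.
Sum: 12 + 4 = 16.

16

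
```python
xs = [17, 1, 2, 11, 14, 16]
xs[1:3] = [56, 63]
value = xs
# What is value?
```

xs starts as [17, 1, 2, 11, 14, 16] (length 6). The slice xs[1:3] covers indices [1, 2] with values [1, 2]. Replacing that slice with [56, 63] (same length) produces [17, 56, 63, 11, 14, 16].

[17, 56, 63, 11, 14, 16]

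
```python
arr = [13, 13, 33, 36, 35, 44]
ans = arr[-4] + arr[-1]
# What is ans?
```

arr has length 6. Negative index -4 maps to positive index 6 + (-4) = 2. arr[2] = 33.
arr has length 6. Negative index -1 maps to positive index 6 + (-1) = 5. arr[5] = 44.
Sum: 33 + 44 = 77.

77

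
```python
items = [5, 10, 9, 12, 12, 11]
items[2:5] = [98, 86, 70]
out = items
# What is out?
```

items starts as [5, 10, 9, 12, 12, 11] (length 6). The slice items[2:5] covers indices [2, 3, 4] with values [9, 12, 12]. Replacing that slice with [98, 86, 70] (same length) produces [5, 10, 98, 86, 70, 11].

[5, 10, 98, 86, 70, 11]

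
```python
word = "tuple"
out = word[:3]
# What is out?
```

word has length 5. The slice word[:3] selects indices [0, 1, 2] (0->'t', 1->'u', 2->'p'), giving 'tup'.

'tup'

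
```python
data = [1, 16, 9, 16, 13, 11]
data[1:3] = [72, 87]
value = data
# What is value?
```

data starts as [1, 16, 9, 16, 13, 11] (length 6). The slice data[1:3] covers indices [1, 2] with values [16, 9]. Replacing that slice with [72, 87] (same length) produces [1, 72, 87, 16, 13, 11].

[1, 72, 87, 16, 13, 11]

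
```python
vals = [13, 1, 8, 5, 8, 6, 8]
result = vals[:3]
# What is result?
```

vals has length 7. The slice vals[:3] selects indices [0, 1, 2] (0->13, 1->1, 2->8), giving [13, 1, 8].

[13, 1, 8]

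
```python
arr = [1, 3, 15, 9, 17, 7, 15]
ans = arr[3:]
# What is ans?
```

arr has length 7. The slice arr[3:] selects indices [3, 4, 5, 6] (3->9, 4->17, 5->7, 6->15), giving [9, 17, 7, 15].

[9, 17, 7, 15]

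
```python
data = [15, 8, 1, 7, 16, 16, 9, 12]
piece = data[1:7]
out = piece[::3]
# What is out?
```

data has length 8. The slice data[1:7] selects indices [1, 2, 3, 4, 5, 6] (1->8, 2->1, 3->7, 4->16, 5->16, 6->9), giving [8, 1, 7, 16, 16, 9]. So piece = [8, 1, 7, 16, 16, 9]. piece has length 6. The slice piece[::3] selects indices [0, 3] (0->8, 3->16), giving [8, 16].

[8, 16]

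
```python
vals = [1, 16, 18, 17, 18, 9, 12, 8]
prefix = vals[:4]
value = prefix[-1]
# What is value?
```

vals has length 8. The slice vals[:4] selects indices [0, 1, 2, 3] (0->1, 1->16, 2->18, 3->17), giving [1, 16, 18, 17]. So prefix = [1, 16, 18, 17]. Then prefix[-1] = 17.

17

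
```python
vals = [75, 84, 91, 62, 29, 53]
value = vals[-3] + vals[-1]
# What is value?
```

vals has length 6. Negative index -3 maps to positive index 6 + (-3) = 3. vals[3] = 62.
vals has length 6. Negative index -1 maps to positive index 6 + (-1) = 5. vals[5] = 53.
Sum: 62 + 53 = 115.

115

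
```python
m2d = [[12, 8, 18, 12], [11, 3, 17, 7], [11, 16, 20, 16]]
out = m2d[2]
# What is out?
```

m2d has 3 rows. Row 2 is [11, 16, 20, 16].

[11, 16, 20, 16]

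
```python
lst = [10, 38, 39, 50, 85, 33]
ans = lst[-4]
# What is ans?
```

lst has length 6. Negative index -4 maps to positive index 6 + (-4) = 2. lst[2] = 39.

39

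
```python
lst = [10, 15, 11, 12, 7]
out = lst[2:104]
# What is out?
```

lst has length 5. The slice lst[2:104] selects indices [2, 3, 4] (2->11, 3->12, 4->7), giving [11, 12, 7].

[11, 12, 7]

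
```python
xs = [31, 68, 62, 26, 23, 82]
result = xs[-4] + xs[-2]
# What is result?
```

xs has length 6. Negative index -4 maps to positive index 6 + (-4) = 2. xs[2] = 62.
xs has length 6. Negative index -2 maps to positive index 6 + (-2) = 4. xs[4] = 23.
Sum: 62 + 23 = 85.

85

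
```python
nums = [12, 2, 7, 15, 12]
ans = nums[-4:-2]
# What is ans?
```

nums has length 5. The slice nums[-4:-2] selects indices [1, 2] (1->2, 2->7), giving [2, 7].

[2, 7]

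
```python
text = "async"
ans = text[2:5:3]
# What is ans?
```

text has length 5. The slice text[2:5:3] selects indices [2] (2->'y'), giving 'y'.

'y'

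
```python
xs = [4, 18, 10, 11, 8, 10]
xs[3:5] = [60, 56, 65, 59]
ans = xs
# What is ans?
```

xs starts as [4, 18, 10, 11, 8, 10] (length 6). The slice xs[3:5] covers indices [3, 4] with values [11, 8]. Replacing that slice with [60, 56, 65, 59] (different length) produces [4, 18, 10, 60, 56, 65, 59, 10].

[4, 18, 10, 60, 56, 65, 59, 10]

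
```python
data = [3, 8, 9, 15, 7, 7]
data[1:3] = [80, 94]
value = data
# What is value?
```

data starts as [3, 8, 9, 15, 7, 7] (length 6). The slice data[1:3] covers indices [1, 2] with values [8, 9]. Replacing that slice with [80, 94] (same length) produces [3, 80, 94, 15, 7, 7].

[3, 80, 94, 15, 7, 7]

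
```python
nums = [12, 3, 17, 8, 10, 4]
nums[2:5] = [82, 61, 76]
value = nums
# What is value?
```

nums starts as [12, 3, 17, 8, 10, 4] (length 6). The slice nums[2:5] covers indices [2, 3, 4] with values [17, 8, 10]. Replacing that slice with [82, 61, 76] (same length) produces [12, 3, 82, 61, 76, 4].

[12, 3, 82, 61, 76, 4]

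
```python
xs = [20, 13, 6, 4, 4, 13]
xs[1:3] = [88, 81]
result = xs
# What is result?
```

xs starts as [20, 13, 6, 4, 4, 13] (length 6). The slice xs[1:3] covers indices [1, 2] with values [13, 6]. Replacing that slice with [88, 81] (same length) produces [20, 88, 81, 4, 4, 13].

[20, 88, 81, 4, 4, 13]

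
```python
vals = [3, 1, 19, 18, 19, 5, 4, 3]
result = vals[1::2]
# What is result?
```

vals has length 8. The slice vals[1::2] selects indices [1, 3, 5, 7] (1->1, 3->18, 5->5, 7->3), giving [1, 18, 5, 3].

[1, 18, 5, 3]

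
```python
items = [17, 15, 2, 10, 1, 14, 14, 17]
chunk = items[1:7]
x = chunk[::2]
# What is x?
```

items has length 8. The slice items[1:7] selects indices [1, 2, 3, 4, 5, 6] (1->15, 2->2, 3->10, 4->1, 5->14, 6->14), giving [15, 2, 10, 1, 14, 14]. So chunk = [15, 2, 10, 1, 14, 14]. chunk has length 6. The slice chunk[::2] selects indices [0, 2, 4] (0->15, 2->10, 4->14), giving [15, 10, 14].

[15, 10, 14]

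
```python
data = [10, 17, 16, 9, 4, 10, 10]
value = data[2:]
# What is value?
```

data has length 7. The slice data[2:] selects indices [2, 3, 4, 5, 6] (2->16, 3->9, 4->4, 5->10, 6->10), giving [16, 9, 4, 10, 10].

[16, 9, 4, 10, 10]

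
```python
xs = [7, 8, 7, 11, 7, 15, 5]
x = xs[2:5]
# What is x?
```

xs has length 7. The slice xs[2:5] selects indices [2, 3, 4] (2->7, 3->11, 4->7), giving [7, 11, 7].

[7, 11, 7]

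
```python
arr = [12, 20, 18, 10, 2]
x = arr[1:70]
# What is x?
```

arr has length 5. The slice arr[1:70] selects indices [1, 2, 3, 4] (1->20, 2->18, 3->10, 4->2), giving [20, 18, 10, 2].

[20, 18, 10, 2]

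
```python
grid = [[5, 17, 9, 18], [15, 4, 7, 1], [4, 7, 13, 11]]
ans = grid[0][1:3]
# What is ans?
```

grid[0] = [5, 17, 9, 18]. grid[0] has length 4. The slice grid[0][1:3] selects indices [1, 2] (1->17, 2->9), giving [17, 9].

[17, 9]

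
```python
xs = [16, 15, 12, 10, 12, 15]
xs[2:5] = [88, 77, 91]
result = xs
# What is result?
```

xs starts as [16, 15, 12, 10, 12, 15] (length 6). The slice xs[2:5] covers indices [2, 3, 4] with values [12, 10, 12]. Replacing that slice with [88, 77, 91] (same length) produces [16, 15, 88, 77, 91, 15].

[16, 15, 88, 77, 91, 15]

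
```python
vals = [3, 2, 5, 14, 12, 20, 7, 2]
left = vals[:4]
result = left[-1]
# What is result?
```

vals has length 8. The slice vals[:4] selects indices [0, 1, 2, 3] (0->3, 1->2, 2->5, 3->14), giving [3, 2, 5, 14]. So left = [3, 2, 5, 14]. Then left[-1] = 14.

14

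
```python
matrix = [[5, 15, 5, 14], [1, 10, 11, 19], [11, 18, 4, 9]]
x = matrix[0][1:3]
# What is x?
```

matrix[0] = [5, 15, 5, 14]. matrix[0] has length 4. The slice matrix[0][1:3] selects indices [1, 2] (1->15, 2->5), giving [15, 5].

[15, 5]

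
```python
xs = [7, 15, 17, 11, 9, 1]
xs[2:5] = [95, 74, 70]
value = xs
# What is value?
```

xs starts as [7, 15, 17, 11, 9, 1] (length 6). The slice xs[2:5] covers indices [2, 3, 4] with values [17, 11, 9]. Replacing that slice with [95, 74, 70] (same length) produces [7, 15, 95, 74, 70, 1].

[7, 15, 95, 74, 70, 1]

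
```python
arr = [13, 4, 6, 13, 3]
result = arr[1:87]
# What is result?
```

arr has length 5. The slice arr[1:87] selects indices [1, 2, 3, 4] (1->4, 2->6, 3->13, 4->3), giving [4, 6, 13, 3].

[4, 6, 13, 3]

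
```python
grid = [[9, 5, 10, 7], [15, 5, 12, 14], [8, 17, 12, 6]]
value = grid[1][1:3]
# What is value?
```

grid[1] = [15, 5, 12, 14]. grid[1] has length 4. The slice grid[1][1:3] selects indices [1, 2] (1->5, 2->12), giving [5, 12].

[5, 12]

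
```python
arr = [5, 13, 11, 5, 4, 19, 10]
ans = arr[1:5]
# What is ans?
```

arr has length 7. The slice arr[1:5] selects indices [1, 2, 3, 4] (1->13, 2->11, 3->5, 4->4), giving [13, 11, 5, 4].

[13, 11, 5, 4]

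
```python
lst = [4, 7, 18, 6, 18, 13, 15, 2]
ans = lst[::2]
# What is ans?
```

lst has length 8. The slice lst[::2] selects indices [0, 2, 4, 6] (0->4, 2->18, 4->18, 6->15), giving [4, 18, 18, 15].

[4, 18, 18, 15]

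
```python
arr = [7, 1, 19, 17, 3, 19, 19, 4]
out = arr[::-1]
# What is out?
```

arr has length 8. The slice arr[::-1] selects indices [7, 6, 5, 4, 3, 2, 1, 0] (7->4, 6->19, 5->19, 4->3, 3->17, 2->19, 1->1, 0->7), giving [4, 19, 19, 3, 17, 19, 1, 7].

[4, 19, 19, 3, 17, 19, 1, 7]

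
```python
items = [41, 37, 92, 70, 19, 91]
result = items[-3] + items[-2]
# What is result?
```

items has length 6. Negative index -3 maps to positive index 6 + (-3) = 3. items[3] = 70.
items has length 6. Negative index -2 maps to positive index 6 + (-2) = 4. items[4] = 19.
Sum: 70 + 19 = 89.

89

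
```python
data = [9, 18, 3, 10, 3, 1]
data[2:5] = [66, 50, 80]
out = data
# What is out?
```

data starts as [9, 18, 3, 10, 3, 1] (length 6). The slice data[2:5] covers indices [2, 3, 4] with values [3, 10, 3]. Replacing that slice with [66, 50, 80] (same length) produces [9, 18, 66, 50, 80, 1].

[9, 18, 66, 50, 80, 1]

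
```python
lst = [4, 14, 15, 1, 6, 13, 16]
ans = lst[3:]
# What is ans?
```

lst has length 7. The slice lst[3:] selects indices [3, 4, 5, 6] (3->1, 4->6, 5->13, 6->16), giving [1, 6, 13, 16].

[1, 6, 13, 16]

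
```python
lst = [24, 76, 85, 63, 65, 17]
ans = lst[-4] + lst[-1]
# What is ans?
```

lst has length 6. Negative index -4 maps to positive index 6 + (-4) = 2. lst[2] = 85.
lst has length 6. Negative index -1 maps to positive index 6 + (-1) = 5. lst[5] = 17.
Sum: 85 + 17 = 102.

102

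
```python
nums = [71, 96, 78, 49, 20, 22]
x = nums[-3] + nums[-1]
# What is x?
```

nums has length 6. Negative index -3 maps to positive index 6 + (-3) = 3. nums[3] = 49.
nums has length 6. Negative index -1 maps to positive index 6 + (-1) = 5. nums[5] = 22.
Sum: 49 + 22 = 71.

71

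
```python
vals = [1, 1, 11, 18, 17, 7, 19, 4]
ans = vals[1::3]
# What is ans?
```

vals has length 8. The slice vals[1::3] selects indices [1, 4, 7] (1->1, 4->17, 7->4), giving [1, 17, 4].

[1, 17, 4]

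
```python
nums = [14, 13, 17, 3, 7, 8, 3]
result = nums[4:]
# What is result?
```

nums has length 7. The slice nums[4:] selects indices [4, 5, 6] (4->7, 5->8, 6->3), giving [7, 8, 3].

[7, 8, 3]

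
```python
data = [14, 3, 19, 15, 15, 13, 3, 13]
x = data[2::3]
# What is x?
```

data has length 8. The slice data[2::3] selects indices [2, 5] (2->19, 5->13), giving [19, 13].

[19, 13]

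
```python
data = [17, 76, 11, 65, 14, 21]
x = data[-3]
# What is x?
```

data has length 6. Negative index -3 maps to positive index 6 + (-3) = 3. data[3] = 65.

65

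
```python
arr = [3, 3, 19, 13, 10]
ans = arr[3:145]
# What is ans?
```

arr has length 5. The slice arr[3:145] selects indices [3, 4] (3->13, 4->10), giving [13, 10].

[13, 10]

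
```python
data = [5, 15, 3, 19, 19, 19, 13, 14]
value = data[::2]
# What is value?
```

data has length 8. The slice data[::2] selects indices [0, 2, 4, 6] (0->5, 2->3, 4->19, 6->13), giving [5, 3, 19, 13].

[5, 3, 19, 13]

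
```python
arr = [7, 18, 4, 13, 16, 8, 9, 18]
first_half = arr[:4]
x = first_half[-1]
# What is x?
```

arr has length 8. The slice arr[:4] selects indices [0, 1, 2, 3] (0->7, 1->18, 2->4, 3->13), giving [7, 18, 4, 13]. So first_half = [7, 18, 4, 13]. Then first_half[-1] = 13.

13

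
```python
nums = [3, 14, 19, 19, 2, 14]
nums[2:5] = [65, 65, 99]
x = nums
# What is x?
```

nums starts as [3, 14, 19, 19, 2, 14] (length 6). The slice nums[2:5] covers indices [2, 3, 4] with values [19, 19, 2]. Replacing that slice with [65, 65, 99] (same length) produces [3, 14, 65, 65, 99, 14].

[3, 14, 65, 65, 99, 14]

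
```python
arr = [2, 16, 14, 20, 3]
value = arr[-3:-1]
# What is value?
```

arr has length 5. The slice arr[-3:-1] selects indices [2, 3] (2->14, 3->20), giving [14, 20].

[14, 20]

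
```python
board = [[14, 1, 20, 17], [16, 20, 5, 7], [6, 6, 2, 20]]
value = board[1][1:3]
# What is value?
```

board[1] = [16, 20, 5, 7]. board[1] has length 4. The slice board[1][1:3] selects indices [1, 2] (1->20, 2->5), giving [20, 5].

[20, 5]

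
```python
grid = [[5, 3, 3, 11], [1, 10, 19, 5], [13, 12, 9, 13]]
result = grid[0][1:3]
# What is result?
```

grid[0] = [5, 3, 3, 11]. grid[0] has length 4. The slice grid[0][1:3] selects indices [1, 2] (1->3, 2->3), giving [3, 3].

[3, 3]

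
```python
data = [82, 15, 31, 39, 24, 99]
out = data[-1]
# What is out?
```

data has length 6. Negative index -1 maps to positive index 6 + (-1) = 5. data[5] = 99.

99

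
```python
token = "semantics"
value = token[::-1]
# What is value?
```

token has length 9. The slice token[::-1] selects indices [8, 7, 6, 5, 4, 3, 2, 1, 0] (8->'s', 7->'c', 6->'i', 5->'t', 4->'n', 3->'a', 2->'m', 1->'e', 0->'s'), giving 'scitnames'.

'scitnames'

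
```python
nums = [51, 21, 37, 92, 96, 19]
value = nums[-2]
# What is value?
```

nums has length 6. Negative index -2 maps to positive index 6 + (-2) = 4. nums[4] = 96.

96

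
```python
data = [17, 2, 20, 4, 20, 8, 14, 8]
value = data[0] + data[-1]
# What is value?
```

data has length 8. data[0] = 17.
data has length 8. Negative index -1 maps to positive index 8 + (-1) = 7. data[7] = 8.
Sum: 17 + 8 = 25.

25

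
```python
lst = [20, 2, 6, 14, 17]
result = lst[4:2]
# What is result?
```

lst has length 5. The slice lst[4:2] resolves to an empty index range, so the result is [].

[]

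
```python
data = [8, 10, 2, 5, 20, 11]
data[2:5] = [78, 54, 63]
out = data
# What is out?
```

data starts as [8, 10, 2, 5, 20, 11] (length 6). The slice data[2:5] covers indices [2, 3, 4] with values [2, 5, 20]. Replacing that slice with [78, 54, 63] (same length) produces [8, 10, 78, 54, 63, 11].

[8, 10, 78, 54, 63, 11]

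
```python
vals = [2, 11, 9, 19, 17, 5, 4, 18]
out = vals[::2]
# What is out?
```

vals has length 8. The slice vals[::2] selects indices [0, 2, 4, 6] (0->2, 2->9, 4->17, 6->4), giving [2, 9, 17, 4].

[2, 9, 17, 4]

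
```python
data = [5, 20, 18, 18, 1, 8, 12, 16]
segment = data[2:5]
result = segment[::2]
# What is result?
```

data has length 8. The slice data[2:5] selects indices [2, 3, 4] (2->18, 3->18, 4->1), giving [18, 18, 1]. So segment = [18, 18, 1]. segment has length 3. The slice segment[::2] selects indices [0, 2] (0->18, 2->1), giving [18, 1].

[18, 1]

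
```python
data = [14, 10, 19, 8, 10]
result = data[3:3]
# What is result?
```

data has length 5. The slice data[3:3] resolves to an empty index range, so the result is [].

[]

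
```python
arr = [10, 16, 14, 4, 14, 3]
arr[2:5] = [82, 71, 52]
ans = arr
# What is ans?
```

arr starts as [10, 16, 14, 4, 14, 3] (length 6). The slice arr[2:5] covers indices [2, 3, 4] with values [14, 4, 14]. Replacing that slice with [82, 71, 52] (same length) produces [10, 16, 82, 71, 52, 3].

[10, 16, 82, 71, 52, 3]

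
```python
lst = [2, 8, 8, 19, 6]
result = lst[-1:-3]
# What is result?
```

lst has length 5. The slice lst[-1:-3] resolves to an empty index range, so the result is [].

[]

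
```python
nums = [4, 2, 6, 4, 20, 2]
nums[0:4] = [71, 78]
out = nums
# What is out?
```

nums starts as [4, 2, 6, 4, 20, 2] (length 6). The slice nums[0:4] covers indices [0, 1, 2, 3] with values [4, 2, 6, 4]. Replacing that slice with [71, 78] (different length) produces [71, 78, 20, 2].

[71, 78, 20, 2]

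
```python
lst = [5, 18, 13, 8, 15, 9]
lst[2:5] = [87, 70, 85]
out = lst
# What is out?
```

lst starts as [5, 18, 13, 8, 15, 9] (length 6). The slice lst[2:5] covers indices [2, 3, 4] with values [13, 8, 15]. Replacing that slice with [87, 70, 85] (same length) produces [5, 18, 87, 70, 85, 9].

[5, 18, 87, 70, 85, 9]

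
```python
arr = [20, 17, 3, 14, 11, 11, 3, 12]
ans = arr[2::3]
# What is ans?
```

arr has length 8. The slice arr[2::3] selects indices [2, 5] (2->3, 5->11), giving [3, 11].

[3, 11]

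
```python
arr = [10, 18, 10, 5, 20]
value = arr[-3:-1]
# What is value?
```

arr has length 5. The slice arr[-3:-1] selects indices [2, 3] (2->10, 3->5), giving [10, 5].

[10, 5]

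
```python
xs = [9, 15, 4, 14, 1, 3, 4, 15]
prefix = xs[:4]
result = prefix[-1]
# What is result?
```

xs has length 8. The slice xs[:4] selects indices [0, 1, 2, 3] (0->9, 1->15, 2->4, 3->14), giving [9, 15, 4, 14]. So prefix = [9, 15, 4, 14]. Then prefix[-1] = 14.

14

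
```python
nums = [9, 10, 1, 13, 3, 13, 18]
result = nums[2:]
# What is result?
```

nums has length 7. The slice nums[2:] selects indices [2, 3, 4, 5, 6] (2->1, 3->13, 4->3, 5->13, 6->18), giving [1, 13, 3, 13, 18].

[1, 13, 3, 13, 18]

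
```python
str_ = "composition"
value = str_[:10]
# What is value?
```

str_ has length 11. The slice str_[:10] selects indices [0, 1, 2, 3, 4, 5, 6, 7, 8, 9] (0->'c', 1->'o', 2->'m', 3->'p', 4->'o', 5->'s', 6->'i', 7->'t', 8->'i', 9->'o'), giving 'compositio'.

'compositio'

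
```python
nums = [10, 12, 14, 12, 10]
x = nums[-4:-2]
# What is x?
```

nums has length 5. The slice nums[-4:-2] selects indices [1, 2] (1->12, 2->14), giving [12, 14].

[12, 14]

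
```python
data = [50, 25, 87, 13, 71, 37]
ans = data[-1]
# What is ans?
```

data has length 6. Negative index -1 maps to positive index 6 + (-1) = 5. data[5] = 37.

37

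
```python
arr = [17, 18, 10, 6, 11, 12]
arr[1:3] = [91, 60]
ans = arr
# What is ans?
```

arr starts as [17, 18, 10, 6, 11, 12] (length 6). The slice arr[1:3] covers indices [1, 2] with values [18, 10]. Replacing that slice with [91, 60] (same length) produces [17, 91, 60, 6, 11, 12].

[17, 91, 60, 6, 11, 12]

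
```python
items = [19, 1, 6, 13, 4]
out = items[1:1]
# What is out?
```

items has length 5. The slice items[1:1] resolves to an empty index range, so the result is [].

[]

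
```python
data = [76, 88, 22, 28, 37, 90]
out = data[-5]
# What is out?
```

data has length 6. Negative index -5 maps to positive index 6 + (-5) = 1. data[1] = 88.

88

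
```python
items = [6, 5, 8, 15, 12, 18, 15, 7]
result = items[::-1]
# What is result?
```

items has length 8. The slice items[::-1] selects indices [7, 6, 5, 4, 3, 2, 1, 0] (7->7, 6->15, 5->18, 4->12, 3->15, 2->8, 1->5, 0->6), giving [7, 15, 18, 12, 15, 8, 5, 6].

[7, 15, 18, 12, 15, 8, 5, 6]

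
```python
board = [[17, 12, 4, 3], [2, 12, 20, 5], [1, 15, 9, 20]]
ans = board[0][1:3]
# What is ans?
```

board[0] = [17, 12, 4, 3]. board[0] has length 4. The slice board[0][1:3] selects indices [1, 2] (1->12, 2->4), giving [12, 4].

[12, 4]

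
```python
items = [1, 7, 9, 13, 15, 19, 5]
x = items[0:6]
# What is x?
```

items has length 7. The slice items[0:6] selects indices [0, 1, 2, 3, 4, 5] (0->1, 1->7, 2->9, 3->13, 4->15, 5->19), giving [1, 7, 9, 13, 15, 19].

[1, 7, 9, 13, 15, 19]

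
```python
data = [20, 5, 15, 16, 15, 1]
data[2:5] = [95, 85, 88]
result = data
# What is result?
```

data starts as [20, 5, 15, 16, 15, 1] (length 6). The slice data[2:5] covers indices [2, 3, 4] with values [15, 16, 15]. Replacing that slice with [95, 85, 88] (same length) produces [20, 5, 95, 85, 88, 1].

[20, 5, 95, 85, 88, 1]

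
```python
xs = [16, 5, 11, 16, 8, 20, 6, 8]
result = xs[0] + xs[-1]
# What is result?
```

xs has length 8. xs[0] = 16.
xs has length 8. Negative index -1 maps to positive index 8 + (-1) = 7. xs[7] = 8.
Sum: 16 + 8 = 24.

24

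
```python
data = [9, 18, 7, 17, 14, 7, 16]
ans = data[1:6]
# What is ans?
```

data has length 7. The slice data[1:6] selects indices [1, 2, 3, 4, 5] (1->18, 2->7, 3->17, 4->14, 5->7), giving [18, 7, 17, 14, 7].

[18, 7, 17, 14, 7]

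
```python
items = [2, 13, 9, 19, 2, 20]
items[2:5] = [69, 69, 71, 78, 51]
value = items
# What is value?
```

items starts as [2, 13, 9, 19, 2, 20] (length 6). The slice items[2:5] covers indices [2, 3, 4] with values [9, 19, 2]. Replacing that slice with [69, 69, 71, 78, 51] (different length) produces [2, 13, 69, 69, 71, 78, 51, 20].

[2, 13, 69, 69, 71, 78, 51, 20]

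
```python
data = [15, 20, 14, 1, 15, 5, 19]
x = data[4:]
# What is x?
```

data has length 7. The slice data[4:] selects indices [4, 5, 6] (4->15, 5->5, 6->19), giving [15, 5, 19].

[15, 5, 19]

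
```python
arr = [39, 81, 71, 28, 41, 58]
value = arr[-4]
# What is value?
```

arr has length 6. Negative index -4 maps to positive index 6 + (-4) = 2. arr[2] = 71.

71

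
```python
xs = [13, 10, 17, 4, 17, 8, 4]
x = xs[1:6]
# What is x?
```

xs has length 7. The slice xs[1:6] selects indices [1, 2, 3, 4, 5] (1->10, 2->17, 3->4, 4->17, 5->8), giving [10, 17, 4, 17, 8].

[10, 17, 4, 17, 8]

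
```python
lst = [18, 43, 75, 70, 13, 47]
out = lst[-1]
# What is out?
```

lst has length 6. Negative index -1 maps to positive index 6 + (-1) = 5. lst[5] = 47.

47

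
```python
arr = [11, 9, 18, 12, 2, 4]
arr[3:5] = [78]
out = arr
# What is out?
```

arr starts as [11, 9, 18, 12, 2, 4] (length 6). The slice arr[3:5] covers indices [3, 4] with values [12, 2]. Replacing that slice with [78] (different length) produces [11, 9, 18, 78, 4].

[11, 9, 18, 78, 4]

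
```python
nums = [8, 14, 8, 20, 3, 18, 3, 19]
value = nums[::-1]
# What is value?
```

nums has length 8. The slice nums[::-1] selects indices [7, 6, 5, 4, 3, 2, 1, 0] (7->19, 6->3, 5->18, 4->3, 3->20, 2->8, 1->14, 0->8), giving [19, 3, 18, 3, 20, 8, 14, 8].

[19, 3, 18, 3, 20, 8, 14, 8]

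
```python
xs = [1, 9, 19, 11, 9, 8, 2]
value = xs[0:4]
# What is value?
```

xs has length 7. The slice xs[0:4] selects indices [0, 1, 2, 3] (0->1, 1->9, 2->19, 3->11), giving [1, 9, 19, 11].

[1, 9, 19, 11]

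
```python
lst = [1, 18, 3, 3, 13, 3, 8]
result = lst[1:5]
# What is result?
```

lst has length 7. The slice lst[1:5] selects indices [1, 2, 3, 4] (1->18, 2->3, 3->3, 4->13), giving [18, 3, 3, 13].

[18, 3, 3, 13]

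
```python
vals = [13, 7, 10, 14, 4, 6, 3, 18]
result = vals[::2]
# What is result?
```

vals has length 8. The slice vals[::2] selects indices [0, 2, 4, 6] (0->13, 2->10, 4->4, 6->3), giving [13, 10, 4, 3].

[13, 10, 4, 3]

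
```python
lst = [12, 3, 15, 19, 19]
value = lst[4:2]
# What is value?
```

lst has length 5. The slice lst[4:2] resolves to an empty index range, so the result is [].

[]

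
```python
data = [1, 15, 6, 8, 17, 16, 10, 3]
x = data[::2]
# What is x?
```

data has length 8. The slice data[::2] selects indices [0, 2, 4, 6] (0->1, 2->6, 4->17, 6->10), giving [1, 6, 17, 10].

[1, 6, 17, 10]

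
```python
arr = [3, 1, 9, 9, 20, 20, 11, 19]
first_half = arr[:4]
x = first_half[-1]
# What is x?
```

arr has length 8. The slice arr[:4] selects indices [0, 1, 2, 3] (0->3, 1->1, 2->9, 3->9), giving [3, 1, 9, 9]. So first_half = [3, 1, 9, 9]. Then first_half[-1] = 9.

9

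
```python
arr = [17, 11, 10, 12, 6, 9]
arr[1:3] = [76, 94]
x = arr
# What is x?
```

arr starts as [17, 11, 10, 12, 6, 9] (length 6). The slice arr[1:3] covers indices [1, 2] with values [11, 10]. Replacing that slice with [76, 94] (same length) produces [17, 76, 94, 12, 6, 9].

[17, 76, 94, 12, 6, 9]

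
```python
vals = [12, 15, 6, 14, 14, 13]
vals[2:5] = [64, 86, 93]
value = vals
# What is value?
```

vals starts as [12, 15, 6, 14, 14, 13] (length 6). The slice vals[2:5] covers indices [2, 3, 4] with values [6, 14, 14]. Replacing that slice with [64, 86, 93] (same length) produces [12, 15, 64, 86, 93, 13].

[12, 15, 64, 86, 93, 13]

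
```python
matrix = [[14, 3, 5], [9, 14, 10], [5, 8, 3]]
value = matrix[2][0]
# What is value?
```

matrix[2] = [5, 8, 3]. Taking column 0 of that row yields 5.

5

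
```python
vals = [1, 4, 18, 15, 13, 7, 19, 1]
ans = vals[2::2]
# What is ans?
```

vals has length 8. The slice vals[2::2] selects indices [2, 4, 6] (2->18, 4->13, 6->19), giving [18, 13, 19].

[18, 13, 19]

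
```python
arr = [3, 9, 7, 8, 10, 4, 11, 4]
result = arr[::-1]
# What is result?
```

arr has length 8. The slice arr[::-1] selects indices [7, 6, 5, 4, 3, 2, 1, 0] (7->4, 6->11, 5->4, 4->10, 3->8, 2->7, 1->9, 0->3), giving [4, 11, 4, 10, 8, 7, 9, 3].

[4, 11, 4, 10, 8, 7, 9, 3]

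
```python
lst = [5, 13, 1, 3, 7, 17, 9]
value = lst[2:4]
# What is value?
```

lst has length 7. The slice lst[2:4] selects indices [2, 3] (2->1, 3->3), giving [1, 3].

[1, 3]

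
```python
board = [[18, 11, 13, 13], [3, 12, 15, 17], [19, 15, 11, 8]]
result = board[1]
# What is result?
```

board has 3 rows. Row 1 is [3, 12, 15, 17].

[3, 12, 15, 17]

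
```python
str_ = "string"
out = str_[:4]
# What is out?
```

str_ has length 6. The slice str_[:4] selects indices [0, 1, 2, 3] (0->'s', 1->'t', 2->'r', 3->'i'), giving 'stri'.

'stri'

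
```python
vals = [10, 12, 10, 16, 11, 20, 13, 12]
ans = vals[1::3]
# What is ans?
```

vals has length 8. The slice vals[1::3] selects indices [1, 4, 7] (1->12, 4->11, 7->12), giving [12, 11, 12].

[12, 11, 12]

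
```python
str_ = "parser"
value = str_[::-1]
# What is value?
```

str_ has length 6. The slice str_[::-1] selects indices [5, 4, 3, 2, 1, 0] (5->'r', 4->'e', 3->'s', 2->'r', 1->'a', 0->'p'), giving 'resrap'.

'resrap'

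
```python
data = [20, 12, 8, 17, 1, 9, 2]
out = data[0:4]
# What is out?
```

data has length 7. The slice data[0:4] selects indices [0, 1, 2, 3] (0->20, 1->12, 2->8, 3->17), giving [20, 12, 8, 17].

[20, 12, 8, 17]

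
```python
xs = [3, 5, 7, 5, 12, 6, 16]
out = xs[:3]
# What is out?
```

xs has length 7. The slice xs[:3] selects indices [0, 1, 2] (0->3, 1->5, 2->7), giving [3, 5, 7].

[3, 5, 7]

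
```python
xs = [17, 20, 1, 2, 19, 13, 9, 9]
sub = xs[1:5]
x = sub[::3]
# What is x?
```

xs has length 8. The slice xs[1:5] selects indices [1, 2, 3, 4] (1->20, 2->1, 3->2, 4->19), giving [20, 1, 2, 19]. So sub = [20, 1, 2, 19]. sub has length 4. The slice sub[::3] selects indices [0, 3] (0->20, 3->19), giving [20, 19].

[20, 19]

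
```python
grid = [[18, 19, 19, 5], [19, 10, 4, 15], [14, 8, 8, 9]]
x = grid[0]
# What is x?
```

grid has 3 rows. Row 0 is [18, 19, 19, 5].

[18, 19, 19, 5]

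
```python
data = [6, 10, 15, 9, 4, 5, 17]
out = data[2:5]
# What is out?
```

data has length 7. The slice data[2:5] selects indices [2, 3, 4] (2->15, 3->9, 4->4), giving [15, 9, 4].

[15, 9, 4]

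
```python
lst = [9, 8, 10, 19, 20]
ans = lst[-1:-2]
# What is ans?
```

lst has length 5. The slice lst[-1:-2] resolves to an empty index range, so the result is [].

[]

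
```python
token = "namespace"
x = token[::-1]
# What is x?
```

token has length 9. The slice token[::-1] selects indices [8, 7, 6, 5, 4, 3, 2, 1, 0] (8->'e', 7->'c', 6->'a', 5->'p', 4->'s', 3->'e', 2->'m', 1->'a', 0->'n'), giving 'ecapseman'.

'ecapseman'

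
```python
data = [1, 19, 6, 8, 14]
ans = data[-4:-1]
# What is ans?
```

data has length 5. The slice data[-4:-1] selects indices [1, 2, 3] (1->19, 2->6, 3->8), giving [19, 6, 8].

[19, 6, 8]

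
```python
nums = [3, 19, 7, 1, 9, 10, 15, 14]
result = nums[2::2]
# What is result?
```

nums has length 8. The slice nums[2::2] selects indices [2, 4, 6] (2->7, 4->9, 6->15), giving [7, 9, 15].

[7, 9, 15]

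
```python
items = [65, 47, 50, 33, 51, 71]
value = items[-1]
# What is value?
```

items has length 6. Negative index -1 maps to positive index 6 + (-1) = 5. items[5] = 71.

71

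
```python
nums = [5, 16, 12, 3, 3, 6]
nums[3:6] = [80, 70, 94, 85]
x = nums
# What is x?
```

nums starts as [5, 16, 12, 3, 3, 6] (length 6). The slice nums[3:6] covers indices [3, 4, 5] with values [3, 3, 6]. Replacing that slice with [80, 70, 94, 85] (different length) produces [5, 16, 12, 80, 70, 94, 85].

[5, 16, 12, 80, 70, 94, 85]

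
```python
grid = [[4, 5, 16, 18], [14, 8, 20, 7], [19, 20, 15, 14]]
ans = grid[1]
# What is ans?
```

grid has 3 rows. Row 1 is [14, 8, 20, 7].

[14, 8, 20, 7]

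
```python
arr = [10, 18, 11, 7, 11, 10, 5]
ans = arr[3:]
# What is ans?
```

arr has length 7. The slice arr[3:] selects indices [3, 4, 5, 6] (3->7, 4->11, 5->10, 6->5), giving [7, 11, 10, 5].

[7, 11, 10, 5]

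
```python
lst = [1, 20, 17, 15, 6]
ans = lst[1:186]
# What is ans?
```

lst has length 5. The slice lst[1:186] selects indices [1, 2, 3, 4] (1->20, 2->17, 3->15, 4->6), giving [20, 17, 15, 6].

[20, 17, 15, 6]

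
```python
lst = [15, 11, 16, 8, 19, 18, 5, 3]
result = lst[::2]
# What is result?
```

lst has length 8. The slice lst[::2] selects indices [0, 2, 4, 6] (0->15, 2->16, 4->19, 6->5), giving [15, 16, 19, 5].

[15, 16, 19, 5]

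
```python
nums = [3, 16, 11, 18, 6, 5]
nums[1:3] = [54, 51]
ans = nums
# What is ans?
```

nums starts as [3, 16, 11, 18, 6, 5] (length 6). The slice nums[1:3] covers indices [1, 2] with values [16, 11]. Replacing that slice with [54, 51] (same length) produces [3, 54, 51, 18, 6, 5].

[3, 54, 51, 18, 6, 5]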